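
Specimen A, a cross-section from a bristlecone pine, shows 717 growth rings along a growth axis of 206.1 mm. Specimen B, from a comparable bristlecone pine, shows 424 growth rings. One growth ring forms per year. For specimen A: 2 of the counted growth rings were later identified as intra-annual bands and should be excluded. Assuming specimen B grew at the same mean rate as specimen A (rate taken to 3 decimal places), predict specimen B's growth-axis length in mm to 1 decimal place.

Specimen A: after corrections the count is 717 − 2 = 715 growth rings.
A: Mean rate = 206.1 mm / 715 years ≈ 0.288 mm/year.
For B, 0.288 mm/year × 424 years = 122.1 mm.

122.1 mm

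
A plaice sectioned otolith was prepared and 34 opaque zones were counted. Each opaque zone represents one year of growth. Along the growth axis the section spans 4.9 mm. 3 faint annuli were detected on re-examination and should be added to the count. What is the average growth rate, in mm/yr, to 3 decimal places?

Correcting the raw count gives 34 + 3 = 37 true opaque zones.
Extension rate ≈ 4.9 / 37 = 0.132 mm/yr.

0.132 mm/yr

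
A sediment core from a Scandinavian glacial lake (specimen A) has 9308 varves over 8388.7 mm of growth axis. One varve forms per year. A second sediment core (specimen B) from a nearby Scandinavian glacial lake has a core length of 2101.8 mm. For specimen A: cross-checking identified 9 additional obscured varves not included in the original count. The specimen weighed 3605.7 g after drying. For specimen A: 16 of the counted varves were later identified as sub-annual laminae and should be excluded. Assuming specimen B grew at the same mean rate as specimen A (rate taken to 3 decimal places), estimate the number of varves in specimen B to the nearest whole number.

Specimen A: adjusted count: 9308 − 16 + 9 = 9301 varves.
A: 8388.7 mm over 9301 years gives 8388.7 / 9301 ≈ 0.902 mm per year.
For B, 2101.8 / 0.902 = 2330.16 years ≈ 2330 varves.

2330 varves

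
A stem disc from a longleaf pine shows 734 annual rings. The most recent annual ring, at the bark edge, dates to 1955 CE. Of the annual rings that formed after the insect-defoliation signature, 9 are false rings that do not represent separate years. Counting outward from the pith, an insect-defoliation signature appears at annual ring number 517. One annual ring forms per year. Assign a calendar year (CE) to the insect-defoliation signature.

1747 CE

Between annual ring 517 and the bark edge there are 734 − 517 = 217 annual rings.
Removing the 9 false annual rings leaves 217 − 9 = 208 true annual rings beyond the insect-defoliation signature.
The annual ring at the bark edge is 1955 CE, so the insect-defoliation signature dates to 1955 − 208 = 1747 CE.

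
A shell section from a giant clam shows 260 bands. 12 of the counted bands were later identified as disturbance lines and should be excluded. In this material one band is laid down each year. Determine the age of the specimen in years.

Correcting the raw count gives 260 − 12 = 248 true bands.
With a one-to-one band periodicity this is 248 years.

248 years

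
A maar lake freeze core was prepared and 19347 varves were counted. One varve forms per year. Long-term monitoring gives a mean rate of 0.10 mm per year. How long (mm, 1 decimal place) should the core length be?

1934.7 mm

The record spans 19347 years at 0.10 mm per year.
19347 years at 0.10 mm/year gives 0.10 × 19347 = 1934.7 mm.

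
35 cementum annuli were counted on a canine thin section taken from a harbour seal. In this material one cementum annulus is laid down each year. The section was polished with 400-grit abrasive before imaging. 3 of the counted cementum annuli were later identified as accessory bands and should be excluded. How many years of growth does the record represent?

After corrections the count is 35 − 3 = 32 cementum annuli.
With a one-to-one cementum annulus periodicity this is 32 years.

32 yr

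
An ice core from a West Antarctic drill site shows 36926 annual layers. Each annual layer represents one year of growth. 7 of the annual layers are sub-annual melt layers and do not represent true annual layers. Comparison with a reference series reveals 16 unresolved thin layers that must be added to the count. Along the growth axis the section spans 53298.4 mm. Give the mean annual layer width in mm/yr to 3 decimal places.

After corrections the count is 36926 − 7 + 16 = 36935 annual layers.
53298.4 mm over 36935 years gives 53298.4 / 36935 ≈ 1.443 mm/yr.

1.443 mm/yr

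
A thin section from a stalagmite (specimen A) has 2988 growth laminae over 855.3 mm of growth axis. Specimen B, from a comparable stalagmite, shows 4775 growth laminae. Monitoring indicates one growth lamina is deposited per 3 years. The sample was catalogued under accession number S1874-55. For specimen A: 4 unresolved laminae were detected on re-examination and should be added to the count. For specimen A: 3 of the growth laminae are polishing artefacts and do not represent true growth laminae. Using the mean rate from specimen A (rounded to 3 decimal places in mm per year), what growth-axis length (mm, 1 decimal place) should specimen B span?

Specimen A: correcting the raw count gives 2988 − 3 + 4 = 2989 true growth laminae.
Specimen A: at 3 years per growth lamina, 2989 × 3 = 8967 years.
A: Mean rate = 855.3 mm / 8967 years ≈ 0.095 mm/year.
Specimen B: multiplying by 3 years per growth lamina: 4775 × 3 = 14325 years. B's length ≈ 0.095 × 14325 = 1360.9 mm.

1360.9 mm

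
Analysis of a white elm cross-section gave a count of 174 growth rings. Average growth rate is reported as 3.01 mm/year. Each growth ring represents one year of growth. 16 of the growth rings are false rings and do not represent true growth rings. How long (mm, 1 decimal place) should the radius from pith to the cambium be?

Adjusted count: 174 − 16 = 158 growth rings.
158 years at 3.01 mm/year gives 3.01 × 158 = 475.6 mm.

475.6 mm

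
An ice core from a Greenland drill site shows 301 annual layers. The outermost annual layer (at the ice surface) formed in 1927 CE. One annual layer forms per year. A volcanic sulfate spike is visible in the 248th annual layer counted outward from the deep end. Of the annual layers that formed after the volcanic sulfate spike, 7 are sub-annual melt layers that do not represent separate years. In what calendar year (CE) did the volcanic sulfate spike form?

1881 CE

The volcanic sulfate spike sits at annual layer 248 from the deep end, so 301 − 248 = 53 annual layers formed after it.
Excluding 7 false annual layers: 53 − 7 = 46.
1927 − 46 = 1881 CE.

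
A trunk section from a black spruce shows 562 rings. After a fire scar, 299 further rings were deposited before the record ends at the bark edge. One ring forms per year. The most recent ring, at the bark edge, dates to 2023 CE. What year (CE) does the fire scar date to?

299 rings formed after the fire scar.
Counting back 299 years from 2023 CE places the fire scar in 2023 − 299 = 1724 CE.

1724 CE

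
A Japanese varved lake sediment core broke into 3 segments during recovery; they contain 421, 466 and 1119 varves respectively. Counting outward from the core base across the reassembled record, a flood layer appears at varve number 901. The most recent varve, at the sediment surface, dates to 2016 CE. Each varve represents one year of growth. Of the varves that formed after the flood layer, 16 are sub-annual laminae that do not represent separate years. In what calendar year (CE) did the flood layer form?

927 CE

Total varves = 421 + 466 + 1119 = 2006.
The flood layer sits at varve 901 from the core base, so 2006 − 901 = 1105 varves formed after it.
Excluding 16 false varves: 1105 − 16 = 1089.
Counting back 1089 years from 2016 CE places the flood layer in 2016 − 1089 = 927 CE.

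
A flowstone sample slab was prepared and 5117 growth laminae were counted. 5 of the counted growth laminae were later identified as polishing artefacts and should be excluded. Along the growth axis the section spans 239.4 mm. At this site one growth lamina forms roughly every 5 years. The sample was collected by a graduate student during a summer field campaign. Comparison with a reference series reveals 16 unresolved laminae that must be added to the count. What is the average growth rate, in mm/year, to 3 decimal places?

0.009 mm/year

After corrections the count is 5117 − 5 + 16 = 5128 growth laminae.
At 5 years per growth lamina, 5128 × 5 = 25640 years.
239.4 mm over 25640 years gives 239.4 / 25640 ≈ 0.009 mm/year.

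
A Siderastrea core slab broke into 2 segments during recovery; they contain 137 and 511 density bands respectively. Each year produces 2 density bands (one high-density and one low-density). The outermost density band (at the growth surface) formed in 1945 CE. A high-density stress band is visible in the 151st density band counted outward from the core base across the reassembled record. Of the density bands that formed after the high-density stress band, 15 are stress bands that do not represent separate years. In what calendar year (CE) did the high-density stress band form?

1704 CE

Total density bands = 137 + 511 = 648.
The high-density stress band sits at density band 151 from the core base, so 648 − 151 = 497 density bands formed after it.
Excluding 15 false density bands: 497 − 15 = 482.
Dividing by 2 density bands per year: 482 / 2 = 241 years.
The density band at the growth surface is 1945 CE, so the high-density stress band dates to 1945 − 241 = 1704 CE.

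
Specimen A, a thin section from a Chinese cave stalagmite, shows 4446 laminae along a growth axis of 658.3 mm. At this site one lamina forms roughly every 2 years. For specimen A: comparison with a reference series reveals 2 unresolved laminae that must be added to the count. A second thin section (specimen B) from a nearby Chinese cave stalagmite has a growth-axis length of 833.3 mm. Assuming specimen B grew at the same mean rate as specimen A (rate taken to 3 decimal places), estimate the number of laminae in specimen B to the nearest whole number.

Specimen A: after corrections the count is 4446 + 2 = 4448 laminae.
Specimen A: multiplying by 2 years per lamina: 4448 × 2 = 8896 years.
A: Mean rate = 658.3 mm / 8896 years ≈ 0.074 mm/year.
Specimen B: 833.3 mm / 0.074 mm per year = 11260.81 years; at 2 years per lamina that is 11260.81 / 2 ≈ 5630 laminae.

5630 laminae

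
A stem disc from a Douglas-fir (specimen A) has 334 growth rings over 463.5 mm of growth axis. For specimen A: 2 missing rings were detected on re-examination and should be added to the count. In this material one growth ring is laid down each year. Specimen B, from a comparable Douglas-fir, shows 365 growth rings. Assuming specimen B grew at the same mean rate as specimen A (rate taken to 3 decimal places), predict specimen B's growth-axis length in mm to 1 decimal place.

Specimen A: true growth ring count = 334 + 2 = 336.
A: Mean rate = 463.5 mm / 336 years ≈ 1.379 mm per year.
For B, 1.379 mm/year × 365 years = 503.3 mm.

503.3 mm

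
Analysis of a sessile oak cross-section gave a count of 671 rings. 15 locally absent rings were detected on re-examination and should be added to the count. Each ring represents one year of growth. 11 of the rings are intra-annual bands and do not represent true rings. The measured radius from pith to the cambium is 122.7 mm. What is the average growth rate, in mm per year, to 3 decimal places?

0.182 mm per year

After corrections the count is 671 − 11 + 15 = 675 rings.
122.7 mm over 675 years gives 122.7 / 675 ≈ 0.182 mm per year.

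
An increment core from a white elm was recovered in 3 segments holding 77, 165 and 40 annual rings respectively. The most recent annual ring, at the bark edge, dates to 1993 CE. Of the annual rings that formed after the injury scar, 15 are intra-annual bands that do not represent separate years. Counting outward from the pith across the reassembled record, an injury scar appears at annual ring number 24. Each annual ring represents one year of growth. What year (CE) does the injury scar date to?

Total annual rings = 77 + 165 + 40 = 282.
The injury scar sits at annual ring 24 from the pith, so 282 − 24 = 258 annual rings formed after it.
Excluding 15 false annual rings: 258 − 15 = 243.
1993 − 243 = 1750 CE.

1750 CE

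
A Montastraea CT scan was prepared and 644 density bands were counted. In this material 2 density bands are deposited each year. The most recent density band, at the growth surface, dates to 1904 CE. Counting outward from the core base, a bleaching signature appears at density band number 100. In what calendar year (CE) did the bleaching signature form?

1632 CE

The bleaching signature sits at density band 100 from the core base, so 644 − 100 = 544 density bands formed after it.
With 2 density bands per year, 544 / 2 = 272 years.
Counting back 272 years from 1904 CE places the bleaching signature in 1904 − 272 = 1632 CE.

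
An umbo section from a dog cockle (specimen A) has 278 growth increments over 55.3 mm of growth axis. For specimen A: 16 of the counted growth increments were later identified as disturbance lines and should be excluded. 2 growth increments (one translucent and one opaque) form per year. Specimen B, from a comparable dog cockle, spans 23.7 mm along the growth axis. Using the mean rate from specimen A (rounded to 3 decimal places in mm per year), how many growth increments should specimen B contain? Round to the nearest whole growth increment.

Specimen A: after corrections the count is 278 − 16 = 262 growth increments.
Specimen A: 262 growth increments at 2 per year is 262 / 2 = 131 years.
A: Mean rate = 55.3 mm / 131 years ≈ 0.422 mm/yr.
Specimen B: 23.7 mm / 0.422 mm per year = 56.16 years; at 2 growth increments per year that is 56.16 × 2 ≈ 112 growth increments.

112 growth increments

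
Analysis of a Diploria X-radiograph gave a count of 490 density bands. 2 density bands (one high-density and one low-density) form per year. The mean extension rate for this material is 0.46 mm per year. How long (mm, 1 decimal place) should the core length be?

With 2 density bands per year, 490 / 2 = 245 years.
Predicted length = 0.46 mm/year × 245 years = 112.7 mm.

112.7 mm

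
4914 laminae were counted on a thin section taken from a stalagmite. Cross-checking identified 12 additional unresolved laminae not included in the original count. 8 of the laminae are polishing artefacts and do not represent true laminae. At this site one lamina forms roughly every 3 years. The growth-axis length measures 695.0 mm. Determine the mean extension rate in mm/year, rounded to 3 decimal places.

0.047 mm/year

Correcting the raw count gives 4914 − 8 + 12 = 4918 true laminae.
Multiplying by 3 years per lamina: 4918 × 3 = 14754 years.
695.0 mm over 14754 years gives 695.0 / 14754 ≈ 0.047 mm/year.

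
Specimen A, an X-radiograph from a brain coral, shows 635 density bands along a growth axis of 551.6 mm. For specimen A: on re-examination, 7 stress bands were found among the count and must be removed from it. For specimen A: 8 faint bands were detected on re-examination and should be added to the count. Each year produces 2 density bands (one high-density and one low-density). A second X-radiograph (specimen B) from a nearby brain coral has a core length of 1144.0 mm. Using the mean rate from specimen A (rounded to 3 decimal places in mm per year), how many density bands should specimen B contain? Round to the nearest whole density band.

Specimen A: adjusted count: 635 − 7 + 8 = 636 density bands.
Specimen A: with 2 density bands per year, 636 / 2 = 318 years.
A: 551.6 mm over 318 years gives 551.6 / 318 ≈ 1.735 mm/yr.
Specimen B: 1144.0 mm / 1.735 mm per year = 659.37 years; at 2 density bands per year that is 659.37 × 2 ≈ 1319 density bands.

1319 density bands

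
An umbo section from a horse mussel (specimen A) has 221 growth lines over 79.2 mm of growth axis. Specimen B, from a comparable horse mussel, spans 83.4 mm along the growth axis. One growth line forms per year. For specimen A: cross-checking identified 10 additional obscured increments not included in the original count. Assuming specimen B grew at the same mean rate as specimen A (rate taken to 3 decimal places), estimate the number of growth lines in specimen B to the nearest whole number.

243 growth lines

Specimen A: correcting the raw count gives 221 + 10 = 231 true growth lines.
A: Extension rate ≈ 79.2 / 231 = 0.343 mm/year.
For B, 83.4 / 0.343 = 243.15 years ≈ 243 growth lines.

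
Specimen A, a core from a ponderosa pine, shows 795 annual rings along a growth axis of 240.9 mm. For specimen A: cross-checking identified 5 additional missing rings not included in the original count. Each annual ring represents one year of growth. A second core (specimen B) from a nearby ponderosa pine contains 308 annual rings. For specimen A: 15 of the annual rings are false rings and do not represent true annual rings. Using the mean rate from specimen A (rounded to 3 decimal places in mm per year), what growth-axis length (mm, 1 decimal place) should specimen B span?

94.6 mm

Specimen A: adjusted count: 795 − 15 + 5 = 785 annual rings.
A: Mean rate = 240.9 mm / 785 years ≈ 0.307 mm/yr.
B's length ≈ 0.307 × 308 = 94.6 mm.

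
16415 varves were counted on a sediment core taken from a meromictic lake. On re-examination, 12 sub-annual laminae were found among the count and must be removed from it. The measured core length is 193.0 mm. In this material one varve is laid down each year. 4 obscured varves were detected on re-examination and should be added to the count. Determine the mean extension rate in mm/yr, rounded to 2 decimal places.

Correcting the raw count gives 16415 − 12 + 4 = 16407 true varves.
193.0 mm over 16407 years gives 193.0 / 16407 ≈ 0.01 mm/yr.

0.01 mm/yr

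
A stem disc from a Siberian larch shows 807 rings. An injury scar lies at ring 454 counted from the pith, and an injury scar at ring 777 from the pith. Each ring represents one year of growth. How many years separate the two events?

The two markers are separated by 777 − 454 = 323 rings.
One ring per year makes the interval 323 years.

323 yr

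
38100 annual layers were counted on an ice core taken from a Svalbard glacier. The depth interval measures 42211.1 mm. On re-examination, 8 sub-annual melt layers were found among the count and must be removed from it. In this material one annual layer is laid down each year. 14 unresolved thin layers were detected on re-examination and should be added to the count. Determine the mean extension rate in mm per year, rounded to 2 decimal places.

Correcting the raw count gives 38100 − 8 + 14 = 38106 true annual layers.
Mean rate = 42211.1 mm / 38106 years ≈ 1.11 mm per year.

1.11 mm per year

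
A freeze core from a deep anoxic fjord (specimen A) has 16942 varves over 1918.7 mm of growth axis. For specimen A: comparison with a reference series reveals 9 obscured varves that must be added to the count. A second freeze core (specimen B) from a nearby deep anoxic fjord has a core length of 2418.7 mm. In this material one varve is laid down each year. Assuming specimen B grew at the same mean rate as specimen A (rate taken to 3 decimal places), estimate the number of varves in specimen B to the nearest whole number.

21404 varves

Specimen A: after corrections the count is 16942 + 9 = 16951 varves.
A: Extension rate ≈ 1918.7 / 16951 = 0.113 mm/year.
Specimen B: 2418.7 mm / 0.113 mm per year = 21404.42 years ≈ 21404 varves.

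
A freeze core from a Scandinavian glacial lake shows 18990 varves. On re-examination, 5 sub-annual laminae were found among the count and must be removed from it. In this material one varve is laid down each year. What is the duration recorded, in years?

18985 yr

Adjusted count: 18990 − 5 = 18985 varves.
One varve per year makes the duration 18985 years.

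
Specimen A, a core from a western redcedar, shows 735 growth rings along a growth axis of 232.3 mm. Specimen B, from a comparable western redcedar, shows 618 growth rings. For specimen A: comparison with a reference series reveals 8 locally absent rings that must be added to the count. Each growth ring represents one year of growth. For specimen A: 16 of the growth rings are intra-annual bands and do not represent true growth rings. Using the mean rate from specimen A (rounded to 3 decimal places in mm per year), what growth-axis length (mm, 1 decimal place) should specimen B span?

197.8 mm

Specimen A: adjusted count: 735 − 16 + 8 = 727 growth rings.
A: Extension rate ≈ 232.3 / 727 = 0.320 mm/year.
For B, 0.320 mm/year × 618 years = 197.8 mm.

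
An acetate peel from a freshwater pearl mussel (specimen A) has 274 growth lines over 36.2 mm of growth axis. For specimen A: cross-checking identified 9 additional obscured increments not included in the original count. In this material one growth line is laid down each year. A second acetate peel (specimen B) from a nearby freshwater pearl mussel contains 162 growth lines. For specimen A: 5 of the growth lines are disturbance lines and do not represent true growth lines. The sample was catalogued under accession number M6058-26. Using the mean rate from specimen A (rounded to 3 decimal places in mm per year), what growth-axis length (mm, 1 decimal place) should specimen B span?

Specimen A: true growth line count = 274 − 5 + 9 = 278.
A: 36.2 mm over 278 years gives 36.2 / 278 ≈ 0.130 mm/yr.
For B, 0.130 mm/year × 162 years = 21.1 mm.

21.1 mm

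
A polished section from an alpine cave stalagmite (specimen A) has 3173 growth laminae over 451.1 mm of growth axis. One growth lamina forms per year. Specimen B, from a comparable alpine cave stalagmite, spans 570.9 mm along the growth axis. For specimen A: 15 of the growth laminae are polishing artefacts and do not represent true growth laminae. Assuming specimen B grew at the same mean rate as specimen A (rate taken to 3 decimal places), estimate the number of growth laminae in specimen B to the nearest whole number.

3992 growth laminae

Specimen A: correcting the raw count gives 3173 − 15 = 3158 true growth laminae.
A: Extension rate ≈ 451.1 / 3158 = 0.143 mm/year.
Specimen B: 570.9 mm / 0.143 mm per year = 3992.31 years ≈ 3992 growth laminae.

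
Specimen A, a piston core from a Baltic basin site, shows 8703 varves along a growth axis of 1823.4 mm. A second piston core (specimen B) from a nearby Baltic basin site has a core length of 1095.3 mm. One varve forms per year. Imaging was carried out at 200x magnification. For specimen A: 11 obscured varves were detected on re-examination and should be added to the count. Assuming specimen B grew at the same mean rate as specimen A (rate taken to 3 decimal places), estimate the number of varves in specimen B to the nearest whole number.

5241 varves

Specimen A: true varve count = 8703 + 11 = 8714.
A: 1823.4 mm over 8714 years gives 1823.4 / 8714 ≈ 0.209 mm per year.
B spans 1095.3 / 0.209 = 5240.67 years ≈ 5241 varves.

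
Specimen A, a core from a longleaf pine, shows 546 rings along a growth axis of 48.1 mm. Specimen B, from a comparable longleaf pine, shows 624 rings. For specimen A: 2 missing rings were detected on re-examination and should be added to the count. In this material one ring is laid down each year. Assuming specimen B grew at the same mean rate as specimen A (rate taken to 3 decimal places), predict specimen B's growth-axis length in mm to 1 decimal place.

54.9 mm

Specimen A: true ring count = 546 + 2 = 548.
A: Mean rate = 48.1 mm / 548 years ≈ 0.088 mm/yr.
Length of B = 0.088 × 624 = 54.9 mm.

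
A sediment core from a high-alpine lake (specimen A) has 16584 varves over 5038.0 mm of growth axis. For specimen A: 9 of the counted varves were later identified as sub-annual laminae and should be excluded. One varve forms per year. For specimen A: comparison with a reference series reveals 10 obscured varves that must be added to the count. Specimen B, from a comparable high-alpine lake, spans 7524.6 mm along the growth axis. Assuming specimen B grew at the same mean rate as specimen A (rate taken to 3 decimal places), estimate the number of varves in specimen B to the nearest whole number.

Specimen A: correcting the raw count gives 16584 − 9 + 10 = 16585 true varves.
A: Mean rate = 5038.0 mm / 16585 years ≈ 0.304 mm/yr.
For B, 7524.6 / 0.304 = 24751.97 years ≈ 24752 varves.

24752 varves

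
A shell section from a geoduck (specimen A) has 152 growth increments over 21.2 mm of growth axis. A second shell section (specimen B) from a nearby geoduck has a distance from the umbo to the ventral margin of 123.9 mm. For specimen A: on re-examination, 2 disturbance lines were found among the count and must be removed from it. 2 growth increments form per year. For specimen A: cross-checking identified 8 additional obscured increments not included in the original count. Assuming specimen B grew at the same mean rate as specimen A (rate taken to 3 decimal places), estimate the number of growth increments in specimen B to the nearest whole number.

925 growth increments

Specimen A: after corrections the count is 152 − 2 + 8 = 158 growth increments.
Specimen A: dividing by 2 growth increments per year: 158 / 2 = 79 years.
A: 21.2 mm over 79 years gives 21.2 / 79 ≈ 0.268 mm/year.
Specimen B: 123.9 mm / 0.268 mm per year = 462.31 years; at 2 growth increments per year that is 462.31 × 2 ≈ 925 growth increments.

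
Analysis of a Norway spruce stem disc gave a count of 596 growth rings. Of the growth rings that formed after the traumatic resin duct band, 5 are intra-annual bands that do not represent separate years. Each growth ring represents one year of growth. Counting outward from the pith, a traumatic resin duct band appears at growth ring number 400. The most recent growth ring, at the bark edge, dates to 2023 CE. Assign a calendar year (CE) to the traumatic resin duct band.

The traumatic resin duct band sits at growth ring 400 from the pith, so 596 − 400 = 196 growth rings formed after it.
196 − 5 false = 191 true growth rings after the traumatic resin duct band.
2023 − 191 = 1832 CE.

1832 CE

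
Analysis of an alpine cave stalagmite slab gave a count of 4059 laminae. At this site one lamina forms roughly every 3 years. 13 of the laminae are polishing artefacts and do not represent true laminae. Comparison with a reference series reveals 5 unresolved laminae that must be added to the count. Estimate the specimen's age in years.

12153 years

Adjusted count: 4059 − 13 + 5 = 4051 laminae.
Multiplying by 3 years per lamina: 4051 × 3 = 12153 years.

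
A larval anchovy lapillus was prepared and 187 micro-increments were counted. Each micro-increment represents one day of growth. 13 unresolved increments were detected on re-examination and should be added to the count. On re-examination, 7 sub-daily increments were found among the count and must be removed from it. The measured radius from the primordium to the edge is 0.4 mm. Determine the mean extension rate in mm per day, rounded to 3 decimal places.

0.002 mm per day

After corrections the count is 187 − 7 + 13 = 193 micro-increments.
0.4 mm over 193 days gives 0.4 / 193 ≈ 0.002 mm per day.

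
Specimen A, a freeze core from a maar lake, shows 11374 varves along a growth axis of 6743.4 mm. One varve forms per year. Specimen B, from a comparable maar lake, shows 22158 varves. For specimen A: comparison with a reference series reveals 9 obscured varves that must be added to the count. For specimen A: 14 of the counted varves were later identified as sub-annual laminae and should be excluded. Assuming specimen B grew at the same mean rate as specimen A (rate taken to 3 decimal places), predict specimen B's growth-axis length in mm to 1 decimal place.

Specimen A: true varve count = 11374 − 14 + 9 = 11369.
A: Extension rate ≈ 6743.4 / 11369 = 0.593 mm/yr.
B's length ≈ 0.593 × 22158 = 13139.7 mm.

13139.7 mm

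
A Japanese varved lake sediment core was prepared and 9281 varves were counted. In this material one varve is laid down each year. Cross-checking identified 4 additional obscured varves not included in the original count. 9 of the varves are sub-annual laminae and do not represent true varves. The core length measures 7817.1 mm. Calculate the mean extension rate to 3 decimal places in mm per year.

Adjusted count: 9281 − 9 + 4 = 9276 varves.
Mean rate = 7817.1 mm / 9276 years ≈ 0.843 mm per year.

0.843 mm per year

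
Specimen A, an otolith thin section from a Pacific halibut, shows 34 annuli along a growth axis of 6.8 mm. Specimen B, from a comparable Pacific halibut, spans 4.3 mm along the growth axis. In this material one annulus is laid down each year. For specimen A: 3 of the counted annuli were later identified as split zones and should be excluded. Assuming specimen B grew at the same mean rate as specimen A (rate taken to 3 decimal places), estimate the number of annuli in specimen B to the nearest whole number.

Specimen A: correcting the raw count gives 34 − 3 = 31 true annuli.
A: Mean rate = 6.8 mm / 31 years ≈ 0.219 mm per year.
Specimen B: 4.3 mm / 0.219 mm per year = 19.63 years ≈ 20 annuli.

20 annuli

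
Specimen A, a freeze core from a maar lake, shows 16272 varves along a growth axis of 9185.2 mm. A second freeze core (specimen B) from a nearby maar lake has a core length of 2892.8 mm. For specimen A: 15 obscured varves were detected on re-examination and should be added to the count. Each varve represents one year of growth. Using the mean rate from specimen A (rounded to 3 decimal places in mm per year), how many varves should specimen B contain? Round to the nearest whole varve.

5129 varves

Specimen A: adjusted count: 16272 + 15 = 16287 varves.
A: Extension rate ≈ 9185.2 / 16287 = 0.564 mm/year.
Specimen B: 2892.8 mm / 0.564 mm per year = 5129.08 years ≈ 5129 varves.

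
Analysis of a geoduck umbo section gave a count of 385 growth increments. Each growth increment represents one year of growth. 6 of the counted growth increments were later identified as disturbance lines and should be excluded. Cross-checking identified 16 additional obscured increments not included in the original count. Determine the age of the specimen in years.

395 yr

True growth increment count = 385 − 6 + 16 = 395.
With a one-to-one growth increment periodicity this is 395 years.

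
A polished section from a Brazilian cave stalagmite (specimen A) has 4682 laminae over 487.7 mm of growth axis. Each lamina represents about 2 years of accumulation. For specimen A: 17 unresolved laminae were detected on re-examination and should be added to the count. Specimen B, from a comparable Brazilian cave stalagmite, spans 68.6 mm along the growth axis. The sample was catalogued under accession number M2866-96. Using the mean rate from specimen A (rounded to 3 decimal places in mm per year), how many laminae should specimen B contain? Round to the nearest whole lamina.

660 laminae

Specimen A: after corrections the count is 4682 + 17 = 4699 laminae.
Specimen A: 4699 laminae at 2 years each span 4699 × 2 = 9398 years.
A: Mean rate = 487.7 mm / 9398 years ≈ 0.052 mm/yr.
Specimen B: 68.6 mm / 0.052 mm per year = 1319.23 years; at 2 years per lamina that is 1319.23 / 2 ≈ 660 laminae.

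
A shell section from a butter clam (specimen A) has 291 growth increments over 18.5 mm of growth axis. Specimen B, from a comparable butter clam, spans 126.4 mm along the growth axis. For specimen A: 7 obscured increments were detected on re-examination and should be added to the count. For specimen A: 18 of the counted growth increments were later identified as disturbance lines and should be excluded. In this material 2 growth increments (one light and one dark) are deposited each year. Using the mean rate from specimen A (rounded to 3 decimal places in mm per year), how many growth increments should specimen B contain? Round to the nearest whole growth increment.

Specimen A: true growth increment count = 291 − 18 + 7 = 280.
Specimen A: 280 growth increments at 2 per year is 280 / 2 = 140 years.
A: Extension rate ≈ 18.5 / 140 = 0.132 mm/yr.
Specimen B: 126.4 mm / 0.132 mm per year = 957.58 years; at 2 growth increments per year that is 957.58 × 2 ≈ 1915 growth increments.

1915 growth increments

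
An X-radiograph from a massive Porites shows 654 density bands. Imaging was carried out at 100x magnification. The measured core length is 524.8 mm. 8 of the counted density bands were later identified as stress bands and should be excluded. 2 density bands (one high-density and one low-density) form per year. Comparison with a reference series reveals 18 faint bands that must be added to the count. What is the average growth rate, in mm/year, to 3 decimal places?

1.581 mm/year

Adjusted count: 654 − 8 + 18 = 664 density bands.
Dividing by 2 density bands per year: 664 / 2 = 332 years.
Extension rate ≈ 524.8 / 332 = 1.581 mm/year.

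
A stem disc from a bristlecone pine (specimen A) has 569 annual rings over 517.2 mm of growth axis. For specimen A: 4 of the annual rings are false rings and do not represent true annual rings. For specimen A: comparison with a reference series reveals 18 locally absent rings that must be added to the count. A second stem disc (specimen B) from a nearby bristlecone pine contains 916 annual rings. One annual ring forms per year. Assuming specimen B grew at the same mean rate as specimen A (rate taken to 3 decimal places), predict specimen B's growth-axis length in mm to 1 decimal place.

Specimen A: correcting the raw count gives 569 − 4 + 18 = 583 true annual rings.
A: 517.2 mm over 583 years gives 517.2 / 583 ≈ 0.887 mm per year.
For B, 0.887 mm/year × 916 years = 812.5 mm.

812.5 mm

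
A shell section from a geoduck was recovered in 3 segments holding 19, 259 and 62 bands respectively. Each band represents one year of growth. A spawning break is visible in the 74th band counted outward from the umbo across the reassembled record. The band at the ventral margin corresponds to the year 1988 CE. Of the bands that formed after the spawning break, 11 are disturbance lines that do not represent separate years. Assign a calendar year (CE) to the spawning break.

Total bands = 19 + 259 + 62 = 340.
Between band 74 and the ventral margin there are 340 − 74 = 266 bands.
266 − 11 false = 255 true bands after the spawning break.
Counting back 255 years from 1988 CE places the spawning break in 1988 − 255 = 1733 CE.

1733 CE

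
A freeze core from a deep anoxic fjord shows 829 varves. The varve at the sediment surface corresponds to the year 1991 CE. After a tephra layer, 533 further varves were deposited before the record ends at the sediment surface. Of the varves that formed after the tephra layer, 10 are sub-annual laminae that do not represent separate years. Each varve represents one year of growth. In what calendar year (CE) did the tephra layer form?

533 varves formed after the tephra layer.
533 − 10 false = 523 true varves after the tephra layer.
The varve at the sediment surface is 1991 CE, so the tephra layer dates to 1991 − 523 = 1468 CE.

1468 CE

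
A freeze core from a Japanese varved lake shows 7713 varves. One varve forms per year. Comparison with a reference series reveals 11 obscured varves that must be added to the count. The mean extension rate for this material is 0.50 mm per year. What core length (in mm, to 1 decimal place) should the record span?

3862.0 mm

After corrections the count is 7713 + 11 = 7724 varves.
Length ≈ 0.50 × 7724 = 3862.0 mm.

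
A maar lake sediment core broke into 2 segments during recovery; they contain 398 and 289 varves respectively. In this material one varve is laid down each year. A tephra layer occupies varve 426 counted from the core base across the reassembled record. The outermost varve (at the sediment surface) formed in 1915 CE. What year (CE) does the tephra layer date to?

Total varves = 398 + 289 = 687.
Between varve 426 and the sediment surface there are 687 − 426 = 261 varves.
The varve at the sediment surface is 1915 CE, so the tephra layer dates to 1915 − 261 = 1654 CE.

1654 CE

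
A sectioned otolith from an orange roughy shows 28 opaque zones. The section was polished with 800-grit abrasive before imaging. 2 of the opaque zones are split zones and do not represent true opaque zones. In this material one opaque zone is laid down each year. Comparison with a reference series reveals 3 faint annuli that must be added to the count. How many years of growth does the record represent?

29 yr

True opaque zone count = 28 − 2 + 3 = 29.
One opaque zone per year makes the duration 29 years.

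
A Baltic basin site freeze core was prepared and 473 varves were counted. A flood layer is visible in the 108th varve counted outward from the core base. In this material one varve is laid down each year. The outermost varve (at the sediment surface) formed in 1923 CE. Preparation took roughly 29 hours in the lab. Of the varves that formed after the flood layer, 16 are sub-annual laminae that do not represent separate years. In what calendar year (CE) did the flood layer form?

473 − 108 = 365 varves lie beyond the flood layer toward the sediment surface.
Excluding 16 false varves: 365 − 16 = 349.
1923 − 349 = 1574 CE.

1574 CE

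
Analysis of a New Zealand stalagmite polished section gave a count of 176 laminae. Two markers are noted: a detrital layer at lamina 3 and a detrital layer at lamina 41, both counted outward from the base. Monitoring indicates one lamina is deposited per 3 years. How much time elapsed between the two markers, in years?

114 years

The two markers are separated by 41 − 3 = 38 laminae.
Multiplying by 3 years per lamina: 38 × 3 = 114 years.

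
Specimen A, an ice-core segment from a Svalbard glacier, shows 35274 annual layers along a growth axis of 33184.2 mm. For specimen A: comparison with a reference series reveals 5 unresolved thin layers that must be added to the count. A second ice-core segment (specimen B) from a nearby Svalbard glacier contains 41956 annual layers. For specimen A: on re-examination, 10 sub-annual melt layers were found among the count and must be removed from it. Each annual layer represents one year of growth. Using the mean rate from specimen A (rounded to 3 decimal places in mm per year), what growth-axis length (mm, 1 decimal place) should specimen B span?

39480.6 mm

Specimen A: after corrections the count is 35274 − 10 + 5 = 35269 annual layers.
A: Mean rate = 33184.2 mm / 35269 years ≈ 0.941 mm per year.
For B, 0.941 mm/year × 41956 years = 39480.6 mm.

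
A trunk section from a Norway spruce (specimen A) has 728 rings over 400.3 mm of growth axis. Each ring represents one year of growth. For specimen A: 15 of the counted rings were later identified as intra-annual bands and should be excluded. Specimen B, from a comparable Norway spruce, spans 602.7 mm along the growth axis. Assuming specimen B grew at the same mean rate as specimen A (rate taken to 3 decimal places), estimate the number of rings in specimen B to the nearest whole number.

Specimen A: after corrections the count is 728 − 15 = 713 rings.
A: Extension rate ≈ 400.3 / 713 = 0.561 mm/yr.
B spans 602.7 / 0.561 = 1074.33 years ≈ 1074 rings.

1074 rings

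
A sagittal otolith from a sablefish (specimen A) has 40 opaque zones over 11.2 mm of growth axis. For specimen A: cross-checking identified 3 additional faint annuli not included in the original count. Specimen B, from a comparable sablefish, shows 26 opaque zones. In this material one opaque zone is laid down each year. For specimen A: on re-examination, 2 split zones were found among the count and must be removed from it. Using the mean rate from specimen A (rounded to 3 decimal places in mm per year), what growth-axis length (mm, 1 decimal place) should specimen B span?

Specimen A: after corrections the count is 40 − 2 + 3 = 41 opaque zones.
A: 11.2 mm over 41 years gives 11.2 / 41 ≈ 0.273 mm/year.
B's length ≈ 0.273 × 26 = 7.1 mm.

7.1 mm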